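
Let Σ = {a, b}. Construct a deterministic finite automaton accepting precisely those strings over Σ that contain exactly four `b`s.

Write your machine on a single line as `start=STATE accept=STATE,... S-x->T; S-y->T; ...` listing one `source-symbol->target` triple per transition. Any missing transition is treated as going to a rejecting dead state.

start=q0; accept=q4; q0-a->q0; q0-b->q1; q1-a->q1; q1-b->q2; q2-a->q2; q2-b->q3; q3-a->q3; q3-b->q4; q4-a->q4; q4-b->q5; q5-a->q5; q5-b->q5

Count `b`s, saturating at 5: states q0 through q4 mean 0 through 4 `b`s seen; q5 means more than 4. Each `b` increments (capped at q5); other symbols loop. Accept from {q4}.
6 states suffice.
        a   b  
>  q0   q0  q1 
   q1   q1  q2 
   q2   q2  q3 
   q3   q3  q4 
 * q4   q4  q5 
   q5   q5  q5 
(> = start, * = accepting)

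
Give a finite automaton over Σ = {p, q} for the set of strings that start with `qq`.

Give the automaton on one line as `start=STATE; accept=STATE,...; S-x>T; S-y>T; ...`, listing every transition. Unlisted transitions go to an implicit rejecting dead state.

start=A; accept=C; A-p>D; A-q>B; B-p>D; B-q>C; C-p>C; C-q>C; D-p>D; D-q>D

Walk along `qq` while the input agrees: from A take `q` to B, and so on. Any deviation drops to the rejecting sink D. Once C is reached the prefix is confirmed and every continuation is accepted.
       p  q 
>  A   D  B 
   B   D  C 
 * C   C  C 
   D   D  D 
(> = start, * = accepting)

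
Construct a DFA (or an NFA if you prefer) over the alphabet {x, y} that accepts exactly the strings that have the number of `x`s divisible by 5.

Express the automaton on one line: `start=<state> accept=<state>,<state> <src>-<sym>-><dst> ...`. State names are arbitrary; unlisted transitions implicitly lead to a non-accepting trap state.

start=S0 accept=S0 S0-x->S1 S0-y->S0 S1-x->S2 S1-y->S1 S2-x->S3 S2-y->S2 S3-x->S4 S3-y->S3 S4-x->S0 S4-y->S4

The only thing that matters is how many `x`s have appeared, reduced mod 5. Use one state per residue: S0 for 0, …, S4 for 4. Reading `x` moves to the next residue; anything else stays put. S0 is accepting.
        x   y  
>* S0   S1  S0 
   S1   S2  S1 
   S2   S3  S2 
   S3   S4  S3 
   S4   S0  S4 
(> = start, * = accepting)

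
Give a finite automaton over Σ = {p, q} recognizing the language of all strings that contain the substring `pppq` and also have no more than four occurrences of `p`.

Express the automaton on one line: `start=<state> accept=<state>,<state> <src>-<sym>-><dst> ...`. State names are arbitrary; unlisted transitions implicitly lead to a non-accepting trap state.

Handle the two conditions separately and then intersect. The first has 5 states tracking whether and how much of `pppq` has been seen; the second has 6 states tracking the count of `p`s, saturating at 5. A product state is a pair (one from each), accepting exactly when both do. Equivalent product states are then merged.
With 11 states:
          p    q  
>  S0     S1   S0 
   S1     S2   S3 
   S2     S4   S5 
   S3     S6   S3 
   S4     S7   S8 
   S5     S5   S5 
   S6     S9   S5 
   S7     S5  S10 
 * S8    S10   S8 
   S9     S7   S5 
 * S10    S5  S10 
(> = start, * = accepting)

start=S0 accept=S8,S10 S0-p->S1 S0-q->S0 S1-p->S2 S1-q->S3 S2-p->S4 S2-q->S5 S3-p->S6 S3-q->S3 S4-p->S7 S4-q->S8 S5-p->S5 S5-q->S5 S6-p->S9 S6-q->S5 S7-p->S5 S7-q->S10 S8-p->S10 S8-q->S8 S9-p->S7 S9-q->S5 S10-p->S5 S10-q->S10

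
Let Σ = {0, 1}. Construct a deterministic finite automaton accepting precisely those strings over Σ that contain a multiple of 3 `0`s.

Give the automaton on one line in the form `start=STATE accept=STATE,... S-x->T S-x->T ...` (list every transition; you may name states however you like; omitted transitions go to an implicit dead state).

The only thing that matters is how many `0`s have appeared, reduced mod 3. Use one state per residue: s0 for 0, …, s2 for 2. Reading `0` moves to the next residue; anything else stays put. s0 is accepting.
A 3-state machine:
        0   1  
>* s0   s1  s0 
   s1   s2  s1 
   s2   s0  s2 
(> = start, * = accepting)

start=s0 accept=s0 s0-0->s1 s0-1->s0 s1-0->s2 s1-1->s1 s2-0->s0 s2-1->s2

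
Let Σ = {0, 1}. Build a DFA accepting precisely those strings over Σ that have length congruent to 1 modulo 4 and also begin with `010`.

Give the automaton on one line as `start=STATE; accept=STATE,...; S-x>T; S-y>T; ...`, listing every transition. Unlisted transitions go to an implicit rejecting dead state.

start=s0; accept=s6; s0-0>s1; s0-1>s2; s1-0>s2; s1-1>s3; s2-0>s2; s2-1>s2; s3-0>s4; s3-1>s2; s4-0>s5; s4-1>s5; s5-0>s6; s5-1>s6; s6-0>s7; s6-1>s7; s7-0>s4; s7-1>s4

Handle the two conditions separately and then intersect. The first has 4 states tracking the input length modulo 4; the second has 5 states tracking whether the input so far still matches the prefix `010`. A product state is a pair (one from each), accepting exactly when both do. After merging equivalent states the machine shrinks.
With 8 states:
        0   1  
>  s0   s1  s2 
   s1   s2  s3 
   s2   s2  s2 
   s3   s4  s2 
   s4   s5  s5 
   s5   s6  s6 
 * s6   s7  s7 
   s7   s4  s4 
(> = start, * = accepting)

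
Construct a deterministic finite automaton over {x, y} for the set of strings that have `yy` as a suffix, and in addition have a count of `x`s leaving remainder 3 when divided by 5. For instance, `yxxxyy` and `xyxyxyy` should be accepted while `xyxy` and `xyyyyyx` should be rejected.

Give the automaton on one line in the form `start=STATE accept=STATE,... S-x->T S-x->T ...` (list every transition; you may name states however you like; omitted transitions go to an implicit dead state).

start=q0 accept=q6 q0-x->q1 q0-y->q0 q1-x->q2 q1-y->q1 q2-x->q3 q2-y->q2 q3-x->q4 q3-y->q5 q4-x->q0 q4-y->q4 q5-x->q4 q5-y->q6 q6-x->q4 q6-y->q6

Build one automaton per condition and run them in lockstep. One (3 states) tracks how much of the suffix `yy` has currently been matched; the other (5 states) tracks the count of `x`s modulo 5. Each combined state is a pair, one component from each; accept when both components accept. Minimizing collapses redundant product states.
        x   y  
>  q0   q1  q0 
   q1   q2  q1 
   q2   q3  q2 
   q3   q4  q5 
   q4   q0  q4 
   q5   q4  q6 
 * q6   q4  q6 
(> = start, * = accepting)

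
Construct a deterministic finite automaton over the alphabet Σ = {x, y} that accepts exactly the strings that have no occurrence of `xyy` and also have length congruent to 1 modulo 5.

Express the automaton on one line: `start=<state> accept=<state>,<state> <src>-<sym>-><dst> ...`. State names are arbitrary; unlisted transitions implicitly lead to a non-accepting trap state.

Run two small machines in parallel and take their product. The first has 4 states tracking partial matches of the forbidden pattern `xyy`; the second has 5 states tracking the input length modulo 5. A product state is a pair (one from each), accepting exactly when both do. Minimizing collapses redundant product states.
          x    y  
>  S0     S1   S2 
 * S1     S3   S4 
 * S2     S3   S5 
   S3     S6   S7 
   S4     S6   S8 
   S5     S6   S9 
   S6    S10  S11 
   S7    S10   S8 
   S8     S8   S8 
   S9    S10  S12 
   S10   S13  S14 
   S11   S13   S8 
   S12   S13   S0 
   S13    S1  S15 
   S14    S1   S8 
 * S15    S3   S8 
(> = start, * = accepting)

start=S0 accept=S1,S2,S15 S0-x->S1 S0-y->S2 S1-x->S3 S1-y->S4 S2-x->S3 S2-y->S5 S3-x->S6 S3-y->S7 S4-x->S6 S4-y->S8 S5-x->S6 S5-y->S9 S6-x->S10 S6-y->S11 S7-x->S10 S7-y->S8 S8-x->S8 S8-y->S8 S9-x->S10 S9-y->S12 S10-x->S13 S10-y->S14 S11-x->S13 S11-y->S8 S12-x->S13 S12-y->S0 S13-x->S1 S13-y->S15 S14-x->S1 S14-y->S8 S15-x->S3 S15-y->S8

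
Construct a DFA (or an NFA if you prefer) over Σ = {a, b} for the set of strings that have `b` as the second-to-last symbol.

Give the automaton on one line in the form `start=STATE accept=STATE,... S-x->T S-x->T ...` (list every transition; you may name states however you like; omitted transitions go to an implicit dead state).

start=q0 accept=q5,q6 q0-a->q1 q0-b->q2 q1-a->q3 q1-b->q4 q2-a->q5 q2-b->q6 q3-a->q3 q3-b->q4 q4-a->q5 q4-b->q6 q5-a->q3 q5-b->q4 q6-a->q5 q6-b->q6

A DFA must remember the last 2 symbols (since which symbol is second-to-last isn't known until the input ends). Use one state per possible window of the last ≤2 symbols; accept from those whose window starts with `b`.
With 7 states:
        a   b  
>  q0   q1  q2 
   q1   q3  q4 
   q2   q5  q6 
   q3   q3  q4 
   q4   q5  q6 
 * q5   q3  q4 
 * q6   q5  q6 
(> = start, * = accepting)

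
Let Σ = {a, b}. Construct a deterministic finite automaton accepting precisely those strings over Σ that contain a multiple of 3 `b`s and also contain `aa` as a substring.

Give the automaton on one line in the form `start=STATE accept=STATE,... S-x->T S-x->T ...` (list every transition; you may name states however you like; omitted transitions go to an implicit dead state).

start=q0 accept=q3 q0-a->q1 q0-b->q2 q1-a->q3 q1-b->q2 q2-a->q4 q2-b->q5 q3-a->q3 q3-b->q6 q4-a->q6 q4-b->q5 q5-a->q7 q5-b->q0 q6-a->q6 q6-b->q8 q7-a->q8 q7-b->q0 q8-a->q8 q8-b->q3

Handle the two conditions separately and then intersect. One (3 states) tracks the count of `b`s modulo 3; the other (3 states) tracks whether and how much of `aa` has been seen. Each combined state is a pair, one component from each; accept when both components accept.
9 states suffice.
        a   b  
>  q0   q1  q2 
   q1   q3  q2 
   q2   q4  q5 
 * q3   q3  q6 
   q4   q6  q5 
   q5   q7  q0 
   q6   q6  q8 
   q7   q8  q0 
   q8   q8  q3 
(> = start, * = accepting)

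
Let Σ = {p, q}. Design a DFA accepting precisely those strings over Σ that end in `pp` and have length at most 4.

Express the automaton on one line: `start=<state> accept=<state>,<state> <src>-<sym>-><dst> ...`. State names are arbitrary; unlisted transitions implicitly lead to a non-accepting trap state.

start=A accept=D,G,J A-p->B A-q->C B-p->D B-q->E C-p->F C-q->E D-p->G D-q->H E-p->I E-q->H F-p->G F-q->H G-p->J G-q->K H-p->L H-q->K I-p->J I-q->K J-p->M J-q->N K-p->O K-q->N L-p->M L-q->N M-p->M M-q->N N-p->O N-q->N O-p->M O-q->N

Handle the two conditions separately and then intersect. The first has 3 states tracking how much of the suffix `pp` has currently been matched; the second has 6 states tracking the input length, saturating at 5. A product state is a pair (one from each), accepting exactly when both do.
With 15 states:
       p  q 
>  A   B  C 
   B   D  E 
   C   F  E 
 * D   G  H 
   E   I  H 
   F   G  H 
 * G   J  K 
   H   L  K 
   I   J  K 
 * J   M  N 
   K   O  N 
   L   M  N 
   M   M  N 
   N   O  N 
   O   M  N 
(> = start, * = accepting)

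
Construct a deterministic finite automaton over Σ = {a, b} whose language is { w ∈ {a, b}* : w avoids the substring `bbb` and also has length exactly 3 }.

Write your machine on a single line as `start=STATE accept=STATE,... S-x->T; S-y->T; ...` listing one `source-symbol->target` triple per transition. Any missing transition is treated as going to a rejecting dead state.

Handle the two conditions separately and then intersect. One (4 states) tracks partial matches of the forbidden pattern `bbb`; the other (5 states) tracks the input length, saturating at 4. Each combined state is a pair, one component from each; accept when both components accept.
          a    b  
>  S0     S1   S2 
   S1     S3   S4 
   S2     S3   S5 
   S3     S6   S7 
   S4     S6   S8 
   S5     S6   S9 
 * S6    S10  S11 
 * S7    S10  S12 
 * S8    S10  S13 
   S9    S13  S13 
   S10   S10  S11 
   S11   S10  S12 
   S12   S10  S13 
   S13   S13  S13 
(> = start, * = accepting)

start=S0; accept=S6,S7,S8; S0-a->S1; S0-b->S2; S1-a->S3; S1-b->S4; S2-a->S3; S2-b->S5; S3-a->S6; S3-b->S7; S4-a->S6; S4-b->S8; S5-a->S6; S5-b->S9; S6-a->S10; S6-b->S11; S7-a->S10; S7-b->S12; S8-a->S10; S8-b->S13; S9-a->S13; S9-b->S13; S10-a->S10; S10-b->S11; S11-a->S10; S11-b->S12; S12-a->S10; S12-b->S13; S13-a->S13; S13-b->S13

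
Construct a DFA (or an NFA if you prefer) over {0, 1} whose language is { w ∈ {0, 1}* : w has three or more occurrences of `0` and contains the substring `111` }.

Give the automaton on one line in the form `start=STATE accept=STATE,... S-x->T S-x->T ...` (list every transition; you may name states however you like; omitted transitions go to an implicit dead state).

start=q0 accept=q18,q19 q0-0->q1 q0-1->q2 q1-0->q3 q1-1->q4 q2-0->q1 q2-1->q5 q3-0->q6 q3-1->q7 q4-0->q3 q4-1->q8 q5-0->q1 q5-1->q9 q6-0->q10 q6-1->q11 q7-0->q6 q7-1->q12 q8-0->q3 q8-1->q13 q9-0->q13 q9-1->q9 q10-0->q10 q10-1->q14 q11-0->q10 q11-1->q15 q12-0->q6 q12-1->q16 q13-0->q16 q13-1->q13 q14-0->q10 q14-1->q17 q15-0->q10 q15-1->q18 q16-0->q18 q16-1->q16 q17-0->q10 q17-1->q19 q18-0->q19 q18-1->q18 q19-0->q19 q19-1->q19

Handle the two conditions separately and then intersect. One (5 states) tracks the count of `0`s, saturating at 4; the other (4 states) tracks whether and how much of `111` has been seen. Each combined state is a pair, one component from each; accept when both components accept.
A 20-state machine:
          0    1  
>  q0     q1   q2 
   q1     q3   q4 
   q2     q1   q5 
   q3     q6   q7 
   q4     q3   q8 
   q5     q1   q9 
   q6    q10  q11 
   q7     q6  q12 
   q8     q3  q13 
   q9    q13   q9 
   q10   q10  q14 
   q11   q10  q15 
   q12    q6  q16 
   q13   q16  q13 
   q14   q10  q17 
   q15   q10  q18 
   q16   q18  q16 
   q17   q10  q19 
 * q18   q19  q18 
 * q19   q19  q19 
(> = start, * = accepting)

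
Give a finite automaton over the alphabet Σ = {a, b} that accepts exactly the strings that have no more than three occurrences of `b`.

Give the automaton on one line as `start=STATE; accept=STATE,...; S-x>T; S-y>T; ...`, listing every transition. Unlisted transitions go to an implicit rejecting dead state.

Only the number of `b`s matters, and only up to 4. Make a chain q0 → q1 → q2 → q3 → q4 advanced by each `b` (with q4 absorbing); every other symbol self-loops. The accepting set is {q0, q1, q2, q3}.
A 5-state machine:
        a   b  
>* q0   q0  q1 
 * q1   q1  q2 
 * q2   q2  q3 
 * q3   q3  q4 
   q4   q4  q4 
(> = start, * = accepting)

start=q0; accept=q0,q1,q2,q3; q0-a>q0; q0-b>q1; q1-a>q1; q1-b>q2; q2-a>q2; q2-b>q3; q3-a>q3; q3-b>q4; q4-a>q4; q4-b>q4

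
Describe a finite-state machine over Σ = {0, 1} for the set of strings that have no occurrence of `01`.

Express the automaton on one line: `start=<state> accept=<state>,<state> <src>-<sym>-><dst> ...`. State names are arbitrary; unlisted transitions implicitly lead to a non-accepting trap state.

Track partial matches of the forbidden pattern `01`. State S2 is a dead state reached once `01` has occurred; every other state accepts. S0 means no part of `01` is currently matched.
3 states suffice.
        0   1  
>* S0   S1  S0 
 * S1   S1  S2 
   S2   S2  S2 
(> = start, * = accepting)

start=S0 accept=S0,S1 S0-0->S1 S0-1->S0 S1-0->S1 S1-1->S2 S2-0->S2 S2-1->S2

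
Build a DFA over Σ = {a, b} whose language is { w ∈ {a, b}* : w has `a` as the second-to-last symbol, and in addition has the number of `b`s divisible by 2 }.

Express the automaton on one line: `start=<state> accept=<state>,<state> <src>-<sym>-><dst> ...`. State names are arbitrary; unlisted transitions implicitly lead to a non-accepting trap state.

start=q0 accept=q3,q8 q0-a->q1 q0-b->q2 q1-a->q3 q1-b->q4 q2-a->q5 q2-b->q6 q3-a->q3 q3-b->q4 q4-a->q5 q4-b->q6 q5-a->q7 q5-b->q8 q6-a->q9 q6-b->q10 q7-a->q7 q7-b->q8 q8-a->q9 q8-b->q10 q9-a->q3 q9-b->q4 q10-a->q5 q10-b->q6

Handle the two conditions separately and then intersect. The first has 7 states tracking the last 2 symbols read; the second has 2 states tracking the count of `b`s modulo 2. A product state is a pair (one from each), accepting exactly when both do.
          a    b  
>  q0     q1   q2 
   q1     q3   q4 
   q2     q5   q6 
 * q3     q3   q4 
   q4     q5   q6 
   q5     q7   q8 
   q6     q9  q10 
   q7     q7   q8 
 * q8     q9  q10 
   q9     q3   q4 
   q10    q5   q6 
(> = start, * = accepting)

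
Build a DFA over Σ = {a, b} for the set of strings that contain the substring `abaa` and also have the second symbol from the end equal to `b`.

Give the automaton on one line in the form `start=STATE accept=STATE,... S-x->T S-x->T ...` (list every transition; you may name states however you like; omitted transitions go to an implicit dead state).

start=s0 accept=s10,s11 s0-a->s1 s0-b->s2 s1-a->s3 s1-b->s4 s2-a->s5 s2-b->s6 s3-a->s3 s3-b->s4 s4-a->s7 s4-b->s6 s5-a->s3 s5-b->s4 s6-a->s5 s6-b->s6 s7-a->s8 s7-b->s4 s8-a->s8 s8-b->s9 s9-a->s10 s9-b->s11 s10-a->s8 s10-b->s9 s11-a->s10 s11-b->s11

Run two small machines in parallel and take their product. One (5 states) tracks whether and how much of `abaa` has been seen; the other (7 states) tracks the last 2 symbols read. Each combined state is a pair, one component from each; accept when both components accept.
With 12 states:
          a    b  
>  s0     s1   s2 
   s1     s3   s4 
   s2     s5   s6 
   s3     s3   s4 
   s4     s7   s6 
   s5     s3   s4 
   s6     s5   s6 
   s7     s8   s4 
   s8     s8   s9 
   s9    s10  s11 
 * s10    s8   s9 
 * s11   s10  s11 
(> = start, * = accepting)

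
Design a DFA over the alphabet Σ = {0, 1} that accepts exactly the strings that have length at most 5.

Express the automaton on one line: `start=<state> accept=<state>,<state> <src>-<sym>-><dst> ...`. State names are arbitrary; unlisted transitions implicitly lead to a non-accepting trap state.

We only need to distinguish lengths 0, 1, …, 5, and '>5'. Chain s0 → s1 → s2 → s3 → s4 → s5 → s6 on every symbol, with s6 looping. Accepting states: {s0, s1, s2, s3, s4, s5}.
7 states suffice.
        0   1  
>* s0   s1  s1 
 * s1   s2  s2 
 * s2   s3  s3 
 * s3   s4  s4 
 * s4   s5  s5 
 * s5   s6  s6 
   s6   s6  s6 
(> = start, * = accepting)

start=s0 accept=s0,s1,s2,s3,s4,s5 s0-0->s1 s0-1->s1 s1-0->s2 s1-1->s2 s2-0->s3 s2-1->s3 s3-0->s4 s3-1->s4 s4-0->s5 s4-1->s5 s5-0->s6 s5-1->s6 s6-0->s6 s6-1->s6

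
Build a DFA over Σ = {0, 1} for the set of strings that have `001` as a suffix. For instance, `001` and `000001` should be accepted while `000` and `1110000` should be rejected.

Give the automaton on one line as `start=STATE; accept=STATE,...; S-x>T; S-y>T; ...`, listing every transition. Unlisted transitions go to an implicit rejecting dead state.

start=A; accept=D; A-0>B; A-1>A; B-0>C; B-1>A; C-0>C; C-1>D; D-0>B; D-1>A

Let each state record the length of the longest suffix of the input read so far that is also a prefix of `001`. B means the last symbol is `0`; C means the last 2 symbols are `00`; D means the last 3 symbols are `001`. Accept only at D, where the string currently ends in `001`.
With 4 states:
       0  1 
>  A   B  A 
   B   C  A 
   C   C  D 
 * D   B  A 
(> = start, * = accepting)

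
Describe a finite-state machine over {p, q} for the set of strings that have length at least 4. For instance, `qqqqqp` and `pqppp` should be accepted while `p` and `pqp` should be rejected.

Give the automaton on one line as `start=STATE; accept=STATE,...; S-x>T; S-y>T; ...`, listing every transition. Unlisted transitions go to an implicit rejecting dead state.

We only need to distinguish lengths 0, 1, …, 4, and '>4'. Chain S0 → S1 → S2 → S3 → S4 → S5 on every symbol, with S5 looping. Accepting states: {S4, S5}.
A 6-state machine:
        p   q  
>  S0   S1  S1 
   S1   S2  S2 
   S2   S3  S3 
   S3   S4  S4 
 * S4   S5  S5 
 * S5   S5  S5 
(> = start, * = accepting)

start=S0; accept=S4,S5; S0-p>S1; S0-q>S1; S1-p>S2; S1-q>S2; S2-p>S3; S2-q>S3; S3-p>S4; S3-q>S4; S4-p>S5; S4-q>S5; S5-p>S5; S5-q>S5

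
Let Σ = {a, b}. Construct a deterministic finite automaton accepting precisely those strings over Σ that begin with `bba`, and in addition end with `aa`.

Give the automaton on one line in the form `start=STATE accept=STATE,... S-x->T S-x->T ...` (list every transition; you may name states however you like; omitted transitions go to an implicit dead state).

Run two small machines in parallel and take their product. The first has 5 states tracking whether the input so far still matches the prefix `bba`; the second has 3 states tracking how much of the suffix `aa` has currently been matched. A product state is a pair (one from each), accepting exactly when both do.
        a   b  
>  q0   q1  q2 
   q1   q3  q4 
   q2   q1  q5 
   q3   q3  q4 
   q4   q1  q4 
   q5   q6  q4 
   q6   q7  q8 
 * q7   q7  q8 
   q8   q6  q8 
(> = start, * = accepting)

start=q0 accept=q7 q0-a->q1 q0-b->q2 q1-a->q3 q1-b->q4 q2-a->q1 q2-b->q5 q3-a->q3 q3-b->q4 q4-a->q1 q4-b->q4 q5-a->q6 q5-b->q4 q6-a->q7 q6-b->q8 q7-a->q7 q7-b->q8 q8-a->q6 q8-b->q8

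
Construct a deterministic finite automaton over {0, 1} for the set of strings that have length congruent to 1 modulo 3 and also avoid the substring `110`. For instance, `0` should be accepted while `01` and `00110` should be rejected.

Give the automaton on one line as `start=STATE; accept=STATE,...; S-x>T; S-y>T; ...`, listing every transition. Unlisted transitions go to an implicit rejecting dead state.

start=s0; accept=s1,s2,s9; s0-0>s1; s0-1>s2; s1-0>s3; s1-1>s4; s2-0>s3; s2-1>s5; s3-0>s0; s3-1>s6; s4-0>s0; s4-1>s7; s5-0>s8; s5-1>s7; s6-0>s1; s6-1>s9; s7-0>s8; s7-1>s9; s8-0>s8; s8-1>s8; s9-0>s8; s9-1>s5

Handle the two conditions separately and then intersect. One (3 states) tracks the input length modulo 3; the other (4 states) tracks partial matches of the forbidden pattern `110`. Each combined state is a pair, one component from each; accept when both components accept. Equivalent product states are then merged.
A 10-state machine:
        0   1  
>  s0   s1  s2 
 * s1   s3  s4 
 * s2   s3  s5 
   s3   s0  s6 
   s4   s0  s7 
   s5   s8  s7 
   s6   s1  s9 
   s7   s8  s9 
   s8   s8  s8 
 * s9   s8  s5 
(> = start, * = accepting)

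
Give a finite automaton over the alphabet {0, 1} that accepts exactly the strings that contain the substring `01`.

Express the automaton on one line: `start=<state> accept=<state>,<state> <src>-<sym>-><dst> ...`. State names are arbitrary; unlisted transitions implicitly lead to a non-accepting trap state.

start=q0 accept=q2 q0-0->q1 q0-1->q0 q1-0->q1 q1-1->q2 q2-0->q2 q2-1->q2

Track how much of `01` has been matched so far: state q0 is no progress, q2 is the absorbing accept state reached once `01` has occurred. Intermediate states record partial matches; on a mismatch, fall back to the longest reusable overlap.
With 3 states:
        0   1  
>  q0   q1  q0 
   q1   q1  q2 
 * q2   q2  q2 
(> = start, * = accepting)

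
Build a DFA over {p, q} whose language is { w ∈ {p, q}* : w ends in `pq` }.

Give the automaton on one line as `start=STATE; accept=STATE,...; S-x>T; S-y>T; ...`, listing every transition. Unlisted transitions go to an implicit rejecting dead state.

Remember how much of `pq` the current input suffix matches. State A means no match yet; B means the last symbol is `p`; C means the last 2 symbols are `pq`. Only C accepts. On a mismatch, fall back to the longest proper suffix that is still a prefix of `pq`.
With 3 states:
       p  q 
>  A   B  A 
   B   B  C 
 * C   B  A 
(> = start, * = accepting)

start=A; accept=C; A-p>B; A-q>A; B-p>B; B-q>C; C-p>B; C-q>A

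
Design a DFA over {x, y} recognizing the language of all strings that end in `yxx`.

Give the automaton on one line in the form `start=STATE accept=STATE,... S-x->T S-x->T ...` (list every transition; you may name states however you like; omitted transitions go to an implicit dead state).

start=q0 accept=q3 q0-x->q0 q0-y->q1 q1-x->q2 q1-y->q1 q2-x->q3 q2-y->q1 q3-x->q0 q3-y->q1

Remember how much of `yxx` the current input suffix matches. State q0 means no match yet; q1 means the last symbol is `y`; q2 means the last 2 symbols are `yx`; q3 means the last 3 symbols are `yxx`. Only q3 accepts. On a mismatch, fall back to the longest proper suffix that is still a prefix of `yxx`.
With 4 states:
        x   y  
>  q0   q0  q1 
   q1   q2  q1 
   q2   q3  q1 
 * q3   q0  q1 
(> = start, * = accepting)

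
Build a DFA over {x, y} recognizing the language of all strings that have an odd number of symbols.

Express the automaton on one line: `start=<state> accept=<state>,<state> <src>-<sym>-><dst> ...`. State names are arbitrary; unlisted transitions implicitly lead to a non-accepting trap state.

start=q0 accept=q1 q0-x->q1 q0-y->q1 q1-x->q0 q1-y->q0

Count input length modulo 2: every symbol advances one step around the cycle q0 → q1 → q0. Accept at q1.
        x   y  
>  q0   q1  q1 
 * q1   q0  q0 
(> = start, * = accepting)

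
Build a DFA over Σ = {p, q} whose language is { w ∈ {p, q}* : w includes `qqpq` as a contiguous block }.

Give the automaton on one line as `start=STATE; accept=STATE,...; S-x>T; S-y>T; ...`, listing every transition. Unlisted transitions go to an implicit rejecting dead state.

start=S0; accept=S4; S0-p>S0; S0-q>S1; S1-p>S0; S1-q>S2; S2-p>S3; S2-q>S2; S3-p>S0; S3-q>S4; S4-p>S4; S4-q>S4

States S0..S3 record the length of the longest prefix of `qqpq` that matches the current input suffix. Reaching S4 means `qqpq` has been seen, and we stay there forever. Accept from S4.
With 5 states:
        p   q  
>  S0   S0  S1 
   S1   S0  S2 
   S2   S3  S2 
   S3   S0  S4 
 * S4   S4  S4 
(> = start, * = accepting)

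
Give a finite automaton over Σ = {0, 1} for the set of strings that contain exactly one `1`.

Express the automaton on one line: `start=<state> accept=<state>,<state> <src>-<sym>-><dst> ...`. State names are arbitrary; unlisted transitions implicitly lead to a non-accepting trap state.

start=S0 accept=S1 S0-0->S0 S0-1->S1 S1-0->S1 S1-1->S2 S2-0->S2 S2-1->S2

Count `1`s, saturating at 2: state S0 means no `1` yet, S1 means one `1` seen, S2 means more than one. Each `1` increments (capped at S2); other symbols loop. Accept from {S1}.
A 3-state machine:
        0   1  
>  S0   S0  S1 
 * S1   S1  S2 
   S2   S2  S2 
(> = start, * = accepting)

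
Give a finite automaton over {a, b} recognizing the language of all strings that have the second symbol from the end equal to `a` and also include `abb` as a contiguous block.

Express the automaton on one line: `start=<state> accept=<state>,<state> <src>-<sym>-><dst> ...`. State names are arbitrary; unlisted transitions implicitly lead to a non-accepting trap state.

start=s0 accept=s5,s6 s0-a->s1 s0-b->s0 s1-a->s1 s1-b->s2 s2-a->s1 s2-b->s3 s3-a->s4 s3-b->s3 s4-a->s5 s4-b->s6 s5-a->s5 s5-b->s6 s6-a->s4 s6-b->s3

Run two small machines in parallel and take their product. One (7 states) tracks the last 2 symbols read; the other (4 states) tracks whether and how much of `abb` has been seen. Each combined state is a pair, one component from each; accept when both components accept. Minimizing collapses redundant product states.
A 7-state machine:
        a   b  
>  s0   s1  s0 
   s1   s1  s2 
   s2   s1  s3 
   s3   s4  s3 
   s4   s5  s6 
 * s5   s5  s6 
 * s6   s4  s3 
(> = start, * = accepting)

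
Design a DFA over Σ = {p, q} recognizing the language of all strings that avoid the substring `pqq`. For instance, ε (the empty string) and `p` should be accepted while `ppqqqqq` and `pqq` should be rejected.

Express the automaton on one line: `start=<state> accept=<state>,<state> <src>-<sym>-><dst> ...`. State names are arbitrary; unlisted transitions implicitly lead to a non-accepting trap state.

This is the complement of 'contains `pqq`'. Use the same substring-matching states — S0 through S3 holding how much of `pqq` has just been matched — but flip the accepting set: everything except the trap S3 accepts.
        p   q  
>* S0   S1  S0 
 * S1   S1  S2 
 * S2   S1  S3 
   S3   S3  S3 
(> = start, * = accepting)

start=S0 accept=S0,S1,S2 S0-p->S1 S0-q->S0 S1-p->S1 S1-q->S2 S2-p->S1 S2-q->S3 S3-p->S3 S3-q->S3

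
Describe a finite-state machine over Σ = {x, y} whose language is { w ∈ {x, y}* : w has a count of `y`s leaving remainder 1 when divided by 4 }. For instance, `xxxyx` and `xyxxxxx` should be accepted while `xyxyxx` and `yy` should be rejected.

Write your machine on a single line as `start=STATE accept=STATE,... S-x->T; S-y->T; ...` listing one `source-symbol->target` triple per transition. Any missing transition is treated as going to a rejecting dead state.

start=A; accept=B; A-x->A; A-y->B; B-x->B; B-y->C; C-x->C; C-y->D; D-x->D; D-y->A

The only thing that matters is how many `y`s have appeared, reduced mod 4. Use one state per residue: A for 0, …, D for 3. Reading `y` moves to the next residue; anything else stays put. B is accepting.
       x  y 
>  A   A  B 
 * B   B  C 
   C   C  D 
   D   D  A 
(> = start, * = accepting)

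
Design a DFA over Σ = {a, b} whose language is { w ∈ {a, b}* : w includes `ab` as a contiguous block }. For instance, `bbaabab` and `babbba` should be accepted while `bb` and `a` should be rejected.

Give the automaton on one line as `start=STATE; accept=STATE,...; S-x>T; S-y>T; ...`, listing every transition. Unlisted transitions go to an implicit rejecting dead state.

start=s0; accept=s2; s0-a>s1; s0-b>s0; s1-a>s1; s1-b>s2; s2-a>s2; s2-b>s2

Track how much of `ab` has been matched so far: state s0 is no progress, s2 is the absorbing accept state reached once `ab` has occurred. Intermediate states record partial matches; on a mismatch, fall back to the longest reusable overlap.
With 3 states:
        a   b  
>  s0   s1  s0 
   s1   s1  s2 
 * s2   s2  s2 
(> = start, * = accepting)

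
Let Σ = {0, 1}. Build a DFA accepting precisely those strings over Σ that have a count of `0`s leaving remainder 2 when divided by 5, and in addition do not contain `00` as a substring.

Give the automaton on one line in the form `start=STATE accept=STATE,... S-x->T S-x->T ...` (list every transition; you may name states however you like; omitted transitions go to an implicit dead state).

start=s0 accept=s5,s7 s0-0->s1 s0-1->s0 s1-0->s2 s1-1->s3 s2-0->s4 s2-1->s2 s3-0->s5 s3-1->s3 s4-0->s6 s4-1->s4 s5-0->s4 s5-1->s7 s6-0->s8 s6-1->s6 s7-0->s9 s7-1->s7 s8-0->s10 s8-1->s8 s9-0->s6 s9-1->s11 s10-0->s2 s10-1->s10 s11-0->s12 s11-1->s11 s12-0->s8 s12-1->s13 s13-0->s14 s13-1->s13 s14-0->s10 s14-1->s0

Run two small machines in parallel and take their product. The first has 5 states tracking the count of `0`s modulo 5; the second has 3 states tracking partial matches of the forbidden pattern `00`. A product state is a pair (one from each), accepting exactly when both do.
15 states suffice.
          0    1  
>  s0     s1   s0 
   s1     s2   s3 
   s2     s4   s2 
   s3     s5   s3 
   s4     s6   s4 
 * s5     s4   s7 
   s6     s8   s6 
 * s7     s9   s7 
   s8    s10   s8 
   s9     s6  s11 
   s10    s2  s10 
   s11   s12  s11 
   s12    s8  s13 
   s13   s14  s13 
   s14   s10   s0 
(> = start, * = accepting)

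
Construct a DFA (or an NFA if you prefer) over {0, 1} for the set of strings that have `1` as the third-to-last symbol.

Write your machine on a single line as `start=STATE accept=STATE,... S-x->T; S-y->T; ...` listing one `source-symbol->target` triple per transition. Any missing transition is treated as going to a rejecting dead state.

start=s0; accept=s11,s12,s13,s14; s0-0->s1; s0-1->s2; s1-0->s3; s1-1->s4; s2-0->s5; s2-1->s6; s3-0->s7; s3-1->s8; s4-0->s9; s4-1->s10; s5-0->s11; s5-1->s12; s6-0->s13; s6-1->s14; s7-0->s7; s7-1->s8; s8-0->s9; s8-1->s10; s9-0->s11; s9-1->s12; s10-0->s13; s10-1->s14; s11-0->s7; s11-1->s8; s12-0->s9; s12-1->s10; s13-0->s11; s13-1->s12; s14-0->s13; s14-1->s14

A DFA must remember the last 3 symbols (since which symbol is third-to-last isn't known until the input ends). Use one state per possible window of the last ≤3 symbols; accept from those whose window starts with `1`.
          0    1  
>  s0     s1   s2 
   s1     s3   s4 
   s2     s5   s6 
   s3     s7   s8 
   s4     s9  s10 
   s5    s11  s12 
   s6    s13  s14 
   s7     s7   s8 
   s8     s9  s10 
   s9    s11  s12 
   s10   s13  s14 
 * s11    s7   s8 
 * s12    s9  s10 
 * s13   s11  s12 
 * s14   s13  s14 
(> = start, * = accepting)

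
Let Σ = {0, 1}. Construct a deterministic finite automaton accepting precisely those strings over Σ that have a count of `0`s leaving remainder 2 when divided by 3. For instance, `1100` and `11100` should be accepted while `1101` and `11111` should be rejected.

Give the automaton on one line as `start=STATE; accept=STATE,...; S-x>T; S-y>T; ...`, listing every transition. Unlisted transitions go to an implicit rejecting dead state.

The only thing that matters is how many `0`s have appeared, reduced mod 3. Use one state per residue: q0 for 0, …, q2 for 2. Reading `0` moves to the next residue; anything else stays put. q2 is accepting.
3 states suffice.
        0   1  
>  q0   q1  q0 
   q1   q2  q1 
 * q2   q0  q2 
(> = start, * = accepting)

start=q0; accept=q2; q0-0>q1; q0-1>q0; q1-0>q2; q1-1>q1; q2-0>q0; q2-1>q2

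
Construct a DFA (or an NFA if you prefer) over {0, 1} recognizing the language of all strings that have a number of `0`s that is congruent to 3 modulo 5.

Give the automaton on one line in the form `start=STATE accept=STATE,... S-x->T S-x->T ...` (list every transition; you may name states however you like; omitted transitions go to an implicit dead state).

start=q0 accept=q3 q0-0->q1 q0-1->q0 q1-0->q2 q1-1->q1 q2-0->q3 q2-1->q2 q3-0->q4 q3-1->q3 q4-0->q0 q4-1->q4

The only thing that matters is how many `0`s have appeared, reduced mod 5. Use one state per residue: q0 for 0, …, q4 for 4. Reading `0` moves to the next residue; anything else stays put. q3 is accepting.
        0   1  
>  q0   q1  q0 
   q1   q2  q1 
   q2   q3  q2 
 * q3   q4  q3 
   q4   q0  q4 
(> = start, * = accepting)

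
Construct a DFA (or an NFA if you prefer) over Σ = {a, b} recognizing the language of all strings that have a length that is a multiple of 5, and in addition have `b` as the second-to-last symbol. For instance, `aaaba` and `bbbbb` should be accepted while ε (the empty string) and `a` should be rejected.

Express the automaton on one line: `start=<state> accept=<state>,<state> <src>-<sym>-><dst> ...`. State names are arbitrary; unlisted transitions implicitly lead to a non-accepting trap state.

start=S0 accept=S6 S0-a->S1 S0-b->S1 S1-a->S2 S1-b->S2 S2-a->S3 S2-b->S3 S3-a->S4 S3-b->S5 S4-a->S0 S4-b->S0 S5-a->S6 S5-b->S6 S6-a->S1 S6-b->S1

Run two small machines in parallel and take their product. One (5 states) tracks the input length modulo 5; the other (7 states) tracks the last 2 symbols read. Each combined state is a pair, one component from each; accept when both components accept. Minimizing collapses redundant product states.
7 states suffice.
        a   b  
>  S0   S1  S1 
   S1   S2  S2 
   S2   S3  S3 
   S3   S4  S5 
   S4   S0  S0 
   S5   S6  S6 
 * S6   S1  S1 
(> = start, * = accepting)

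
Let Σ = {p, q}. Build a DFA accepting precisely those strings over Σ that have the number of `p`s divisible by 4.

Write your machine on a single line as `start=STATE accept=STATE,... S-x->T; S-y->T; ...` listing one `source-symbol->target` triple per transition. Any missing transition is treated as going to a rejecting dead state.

Keep the running count of `p`s modulo 4: each `p` advances along the cycle S0 → S1 → S2 → S3 → S0 while other symbols loop. Accept at S0.
A 4-state machine:
        p   q  
>* S0   S1  S0 
   S1   S2  S1 
   S2   S3  S2 
   S3   S0  S3 
(> = start, * = accepting)

start=S0; accept=S0; S0-p->S1; S0-q->S0; S1-p->S2; S1-q->S1; S2-p->S3; S2-q->S2; S3-p->S0; S3-q->S3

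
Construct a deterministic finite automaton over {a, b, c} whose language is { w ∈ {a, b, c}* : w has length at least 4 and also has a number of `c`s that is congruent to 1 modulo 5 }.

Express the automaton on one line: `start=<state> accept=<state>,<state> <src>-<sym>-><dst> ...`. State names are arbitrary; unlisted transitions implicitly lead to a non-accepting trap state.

Run two small machines in parallel and take their product. One (6 states) tracks the input length, saturating at 5; the other (5 states) tracks the count of `c`s modulo 5. Each combined state is a pair, one component from each; accept when both components accept.
          a    b    c  
>  q0     q1   q1   q2 
   q1     q3   q3   q4 
   q2     q4   q4   q5 
   q3     q6   q6   q7 
   q4     q7   q7   q8 
   q5     q8   q8   q9 
   q6    q10  q10  q11 
   q7    q11  q11  q12 
   q8    q12  q12  q13 
   q9    q13  q13  q14 
   q10   q15  q15  q16 
 * q11   q16  q16  q17 
   q12   q17  q17  q18 
   q13   q18  q18  q19 
   q14   q19  q19  q15 
   q15   q15  q15  q16 
 * q16   q16  q16  q17 
   q17   q17  q17  q18 
   q18   q18  q18  q19 
   q19   q19  q19  q15 
(> = start, * = accepting)

start=q0 accept=q11,q16 q0-a->q1 q0-b->q1 q0-c->q2 q1-a->q3 q1-b->q3 q1-c->q4 q2-a->q4 q2-b->q4 q2-c->q5 q3-a->q6 q3-b->q6 q3-c->q7 q4-a->q7 q4-b->q7 q4-c->q8 q5-a->q8 q5-b->q8 q5-c->q9 q6-a->q10 q6-b->q10 q6-c->q11 q7-a->q11 q7-b->q11 q7-c->q12 q8-a->q12 q8-b->q12 q8-c->q13 q9-a->q13 q9-b->q13 q9-c->q14 q10-a->q15 q10-b->q15 q10-c->q16 q11-a->q16 q11-b->q16 q11-c->q17 q12-a->q17 q12-b->q17 q12-c->q18 q13-a->q18 q13-b->q18 q13-c->q19 q14-a->q19 q14-b->q19 q14-c->q15 q15-a->q15 q15-b->q15 q15-c->q16 q16-a->q16 q16-b->q16 q16-c->q17 q17-a->q17 q17-b->q17 q17-c->q18 q18-a->q18 q18-b->q18 q18-c->q19 q19-a->q19 q19-b->q19 q19-c->q15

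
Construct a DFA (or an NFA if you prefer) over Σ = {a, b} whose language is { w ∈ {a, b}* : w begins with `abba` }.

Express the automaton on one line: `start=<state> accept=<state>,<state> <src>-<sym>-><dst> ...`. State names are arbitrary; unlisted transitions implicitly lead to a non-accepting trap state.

start=s0 accept=s4 s0-a->s1 s0-b->s5 s1-a->s5 s1-b->s2 s2-a->s5 s2-b->s3 s3-a->s4 s3-b->s5 s4-a->s4 s4-b->s4 s5-a->s5 s5-b->s5

Walk along `abba` while the input agrees: from s0 take `a` to s1, and so on. Any deviation drops to the rejecting sink s5. Once s4 is reached the prefix is confirmed and every continuation is accepted.
A 6-state machine:
        a   b  
>  s0   s1  s5 
   s1   s5  s2 
   s2   s5  s3 
   s3   s4  s5 
 * s4   s4  s4 
   s5   s5  s5 
(> = start, * = accepting)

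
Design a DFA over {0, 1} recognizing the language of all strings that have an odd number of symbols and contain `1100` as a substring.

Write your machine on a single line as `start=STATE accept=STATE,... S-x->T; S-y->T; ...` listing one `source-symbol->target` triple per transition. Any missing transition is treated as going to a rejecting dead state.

Handle the two conditions separately and then intersect. The first has 2 states tracking the input length modulo 2; the second has 5 states tracking whether and how much of `1100` has been seen. A product state is a pair (one from each), accepting exactly when both do.
With 10 states:
        0   1  
>  q0   q1  q2 
   q1   q0  q3 
   q2   q0  q4 
   q3   q1  q5 
   q4   q6  q5 
   q5   q7  q4 
   q6   q8  q3 
   q7   q9  q2 
   q8   q9  q9 
 * q9   q8  q8 
(> = start, * = accepting)

start=q0; accept=q9; q0-0->q1; q0-1->q2; q1-0->q0; q1-1->q3; q2-0->q0; q2-1->q4; q3-0->q1; q3-1->q5; q4-0->q6; q4-1->q5; q5-0->q7; q5-1->q4; q6-0->q8; q6-1->q3; q7-0->q9; q7-1->q2; q8-0->q9; q8-1->q9; q9-0->q8; q9-1->q8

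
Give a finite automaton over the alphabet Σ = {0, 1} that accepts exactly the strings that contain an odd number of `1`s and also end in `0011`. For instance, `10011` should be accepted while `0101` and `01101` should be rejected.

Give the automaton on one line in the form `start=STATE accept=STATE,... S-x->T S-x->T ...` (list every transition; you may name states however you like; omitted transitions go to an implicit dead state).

Build one automaton per condition and run them in lockstep. The first has 2 states tracking the count of `1`s modulo 2; the second has 5 states tracking how much of the suffix `0011` has currently been matched. A product state is a pair (one from each), accepting exactly when both do. After merging equivalent states the machine shrinks.
        0   1  
>  S0   S0  S1 
   S1   S2  S0 
   S2   S3  S0 
   S3   S3  S4 
   S4   S0  S5 
 * S5   S2  S0 
(> = start, * = accepting)

start=S0 accept=S5 S0-0->S0 S0-1->S1 S1-0->S2 S1-1->S0 S2-0->S3 S2-1->S0 S3-0->S3 S3-1->S4 S4-0->S0 S4-1->S5 S5-0->S2 S5-1->S0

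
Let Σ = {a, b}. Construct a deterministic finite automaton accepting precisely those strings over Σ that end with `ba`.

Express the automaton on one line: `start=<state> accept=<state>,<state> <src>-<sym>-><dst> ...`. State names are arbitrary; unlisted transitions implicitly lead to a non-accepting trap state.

Remember how much of `ba` the current input suffix matches. State q0 means no match yet; q1 means the last symbol is `b`; q2 means the last 2 symbols are `ba`. Only q2 accepts. On a mismatch, fall back to the longest proper suffix that is still a prefix of `ba`.
With 3 states:
        a   b  
>  q0   q0  q1 
   q1   q2  q1 
 * q2   q0  q1 
(> = start, * = accepting)

start=q0 accept=q2 q0-a->q0 q0-b->q1 q1-a->q2 q1-b->q1 q2-a->q0 q2-b->q1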